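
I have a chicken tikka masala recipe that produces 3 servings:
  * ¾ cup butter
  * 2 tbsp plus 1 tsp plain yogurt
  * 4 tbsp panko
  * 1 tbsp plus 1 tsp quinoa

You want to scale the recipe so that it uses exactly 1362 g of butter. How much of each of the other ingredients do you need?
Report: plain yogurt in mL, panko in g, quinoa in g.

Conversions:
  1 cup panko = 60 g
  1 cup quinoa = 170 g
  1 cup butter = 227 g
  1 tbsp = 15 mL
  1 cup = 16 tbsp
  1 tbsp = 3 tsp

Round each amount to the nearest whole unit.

The original recipe has 170.25 g of butter, so the scaling factor is 1362 ÷ 170.25 = 8.
plain yogurt: (2 tbsp + 1 tsp = 7/3 tbsp) × 8 × 15 mL/tbsp = 280 mL
panko: 4 tbsp × 8 ÷ 16 tbsp/cup × 60 g/cup = 120 g
quinoa: (1 tbsp + 1 tsp = 4/3 tbsp) × 8 ÷ 16 tbsp/cup × 170 g/cup ≈ 113 g

plain yogurt: 280 mL; panko: 120 g; quinoa: 113 g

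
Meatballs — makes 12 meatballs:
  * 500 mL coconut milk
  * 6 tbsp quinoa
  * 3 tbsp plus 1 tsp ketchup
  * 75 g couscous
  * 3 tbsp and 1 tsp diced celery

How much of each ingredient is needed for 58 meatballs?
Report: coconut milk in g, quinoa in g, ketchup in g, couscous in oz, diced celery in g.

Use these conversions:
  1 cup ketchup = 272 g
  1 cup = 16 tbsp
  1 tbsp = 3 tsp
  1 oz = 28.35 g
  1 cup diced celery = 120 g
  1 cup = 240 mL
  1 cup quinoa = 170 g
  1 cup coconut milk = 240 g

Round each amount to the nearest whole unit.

coconut milk: 2417 g; quinoa: 308 g; ketchup: 274 g; couscous: 13 oz; diced celery: 121 g

Scaling factor: 58/12 = 29/6.
coconut milk: 500 mL × 29/6 ÷ 240 mL/cup × 240 g/cup ≈ 2417 g
quinoa: 6 tbsp × 29/6 ÷ 16 tbsp/cup × 170 g/cup ≈ 308 g
ketchup: (3 tbsp + 1 tsp = 10/3 tbsp) × 29/6 ÷ 16 tbsp/cup × 272 g/cup ≈ 274 g
couscous: 75 g × 29/6 ÷ 28.35 g/oz ≈ 13 oz
diced celery: (3 tbsp + 1 tsp = 10/3 tbsp) × 29/6 ÷ 16 tbsp/cup × 120 g/cup ≈ 121 g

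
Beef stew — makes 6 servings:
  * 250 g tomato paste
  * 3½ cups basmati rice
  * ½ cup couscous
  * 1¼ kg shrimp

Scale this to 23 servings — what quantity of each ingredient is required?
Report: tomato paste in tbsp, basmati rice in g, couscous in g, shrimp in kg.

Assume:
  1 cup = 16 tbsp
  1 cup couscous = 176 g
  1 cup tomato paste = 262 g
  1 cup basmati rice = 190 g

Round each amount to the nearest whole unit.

tomato paste: 59 tbsp; basmati rice: 2549 g; couscous: 337 g; shrimp: 5 kg

Scaling factor: 23/6.
tomato paste: 250 g × 23/6 ÷ 262 g/cup × 16 tbsp/cup ≈ 59 tbsp
basmati rice: 3.5 cup × 23/6 × 190 g/cup ≈ 2549 g
couscous: 0.5 cup × 23/6 × 176 g/cup ≈ 337 g
shrimp: 1.25 kg × 23/6 ≈ 5 kg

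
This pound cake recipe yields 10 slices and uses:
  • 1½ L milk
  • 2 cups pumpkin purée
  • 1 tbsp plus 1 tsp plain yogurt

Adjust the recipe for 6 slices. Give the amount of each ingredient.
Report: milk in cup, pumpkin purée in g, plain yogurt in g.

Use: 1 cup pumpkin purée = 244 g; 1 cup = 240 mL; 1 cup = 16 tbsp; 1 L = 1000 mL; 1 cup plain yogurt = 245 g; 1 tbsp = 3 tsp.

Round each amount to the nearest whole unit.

Scaling factor: 6/10 = 3/5 = 0.6.
milk: 1.5 L × 3/5 × 1000 mL/L ÷ 240 mL/cup ≈ 4 cup
pumpkin purée: 2 cup × 3/5 × 244 g/cup ≈ 293 g
plain yogurt: (1 tbsp + 1 tsp = 4/3 tbsp) × 3/5 ÷ 16 tbsp/cup × 245 g/cup ≈ 12 g

milk: 4 cup; pumpkin purée: 293 g; plain yogurt: 12 g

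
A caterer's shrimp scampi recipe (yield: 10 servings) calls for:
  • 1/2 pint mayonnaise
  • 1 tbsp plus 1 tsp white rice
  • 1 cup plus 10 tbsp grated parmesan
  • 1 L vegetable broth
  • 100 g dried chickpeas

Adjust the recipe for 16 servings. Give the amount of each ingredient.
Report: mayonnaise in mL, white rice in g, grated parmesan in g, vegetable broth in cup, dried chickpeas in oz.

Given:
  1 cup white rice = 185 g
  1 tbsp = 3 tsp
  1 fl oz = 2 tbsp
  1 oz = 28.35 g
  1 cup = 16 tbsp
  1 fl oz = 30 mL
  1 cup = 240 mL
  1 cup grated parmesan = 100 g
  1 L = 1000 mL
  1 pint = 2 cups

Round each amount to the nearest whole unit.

mayonnaise: 384 mL; white rice: 25 g; grated parmesan: 260 g; vegetable broth: 7 cup; dried chickpeas: 6 oz

Scaling factor: 16/10 = 8/5 = 1.6.
mayonnaise: 0.5 pint × 8/5 × 2 cup/pint × 240 mL/cup = 384 mL
white rice: (1 tbsp + 1 tsp = 4/3 tbsp) × 8/5 ÷ 16 tbsp/cup × 185 g/cup ≈ 25 g
grated parmesan: (1 cup + 10 tbsp = 1.625 cup) × 8/5 × 100 g/cup = 260 g
vegetable broth: 1 L × 8/5 × 1000 mL/L ÷ 240 mL/cup ≈ 7 cup
dried chickpeas: 100 g × 8/5 ÷ 28.35 g/oz ≈ 6 oz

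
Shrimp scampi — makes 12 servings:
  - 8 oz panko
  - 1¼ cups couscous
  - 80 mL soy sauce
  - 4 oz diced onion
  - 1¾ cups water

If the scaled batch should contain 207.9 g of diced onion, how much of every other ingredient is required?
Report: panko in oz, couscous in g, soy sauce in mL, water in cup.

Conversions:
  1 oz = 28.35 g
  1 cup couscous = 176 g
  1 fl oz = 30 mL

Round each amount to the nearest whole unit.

The original recipe has 113.4 g of diced onion, so the scaling factor is 207.9 ÷ 113.4 = 11/6.
panko: 8 oz × 11/6 ≈ 15 oz
couscous: 1.25 cup × 11/6 × 176 g/cup ≈ 403 g
soy sauce: 80 mL × 11/6 ≈ 147 mL
water: 1.75 cup × 11/6 ≈ 3 cup

panko: 15 oz; couscous: 403 g; soy sauce: 147 mL; water: 3 cup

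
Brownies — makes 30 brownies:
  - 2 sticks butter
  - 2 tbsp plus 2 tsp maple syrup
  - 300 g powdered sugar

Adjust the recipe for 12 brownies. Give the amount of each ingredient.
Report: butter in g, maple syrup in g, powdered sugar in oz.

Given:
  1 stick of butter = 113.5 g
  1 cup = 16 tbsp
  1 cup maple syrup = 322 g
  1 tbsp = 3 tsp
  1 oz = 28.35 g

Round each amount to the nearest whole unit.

Scaling factor: 12/30 = 2/5 = 0.4.
butter: 2 stick × 2/5 × 113.5 g/stick ≈ 91 g
maple syrup: (2 tbsp + 2 tsp = 8/3 tbsp) × 2/5 ÷ 16 tbsp/cup × 322 g/cup ≈ 21 g
powdered sugar: 300 g × 2/5 ÷ 28.35 g/oz ≈ 4 oz

butter: 91 g; maple syrup: 21 g; powdered sugar: 4 oz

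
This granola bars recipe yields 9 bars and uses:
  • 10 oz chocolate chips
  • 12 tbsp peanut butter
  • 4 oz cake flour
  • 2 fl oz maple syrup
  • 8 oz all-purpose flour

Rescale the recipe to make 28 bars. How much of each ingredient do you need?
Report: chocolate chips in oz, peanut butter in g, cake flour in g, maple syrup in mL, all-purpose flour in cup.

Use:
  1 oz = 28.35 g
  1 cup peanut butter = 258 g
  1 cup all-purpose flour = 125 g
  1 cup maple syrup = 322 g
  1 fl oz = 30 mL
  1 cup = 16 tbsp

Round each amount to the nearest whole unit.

Scaling factor: 28/9.
chocolate chips: 10 oz × 28/9 ≈ 31 oz
peanut butter: 12 tbsp × 28/9 ÷ 16 tbsp/cup × 258 g/cup = 602 g
cake flour: 4 oz × 28/9 × 28.35 g/oz ≈ 353 g
maple syrup: 2 fl oz × 28/9 × 30 mL/fl oz ≈ 187 mL
all-purpose flour: 8 oz × 28/9 × 28.35 g/oz ÷ 125 g/cup ≈ 6 cup

chocolate chips: 31 oz; peanut butter: 602 g; cake flour: 353 g; maple syrup: 187 mL; all-purpose flour: 6 cup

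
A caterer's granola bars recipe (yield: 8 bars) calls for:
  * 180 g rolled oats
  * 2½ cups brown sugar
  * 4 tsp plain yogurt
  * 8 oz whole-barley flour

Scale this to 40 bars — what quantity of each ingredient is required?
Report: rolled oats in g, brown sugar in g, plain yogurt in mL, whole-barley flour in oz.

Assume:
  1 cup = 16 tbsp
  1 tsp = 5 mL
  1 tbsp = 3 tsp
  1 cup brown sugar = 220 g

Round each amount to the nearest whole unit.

Scaling factor: 40/8 = 5.
rolled oats: 180 g × 5 = 900 g
brown sugar: 2.5 cup × 5 × 220 g/cup = 2750 g
plain yogurt: 4 tsp × 5 × 5 mL/tsp = 100 mL
whole-barley flour: 8 oz × 5 = 40 oz

rolled oats: 900 g; brown sugar: 2750 g; plain yogurt: 100 mL; whole-barley flour: 40 oz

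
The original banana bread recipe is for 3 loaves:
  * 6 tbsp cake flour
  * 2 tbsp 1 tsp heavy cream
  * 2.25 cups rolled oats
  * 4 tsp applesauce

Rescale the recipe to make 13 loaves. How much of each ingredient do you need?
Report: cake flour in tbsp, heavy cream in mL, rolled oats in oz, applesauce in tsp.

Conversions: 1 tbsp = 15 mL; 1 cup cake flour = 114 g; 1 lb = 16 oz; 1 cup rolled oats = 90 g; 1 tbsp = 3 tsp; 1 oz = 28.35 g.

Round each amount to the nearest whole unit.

cake flour: 26 tbsp; heavy cream: 152 mL; rolled oats: 31 oz; applesauce: 17 tsp

Scaling factor: 13/3.
cake flour: 6 tbsp × 13/3 = 26 tbsp
heavy cream: (2 tbsp + 1 tsp = 7/3 tbsp) × 13/3 × 15 mL/tbsp ≈ 152 mL
rolled oats: 2.25 cup × 13/3 × 90 g/cup ÷ 28.35 g/oz ≈ 31 oz
applesauce: 4 tsp × 13/3 ≈ 17 tsp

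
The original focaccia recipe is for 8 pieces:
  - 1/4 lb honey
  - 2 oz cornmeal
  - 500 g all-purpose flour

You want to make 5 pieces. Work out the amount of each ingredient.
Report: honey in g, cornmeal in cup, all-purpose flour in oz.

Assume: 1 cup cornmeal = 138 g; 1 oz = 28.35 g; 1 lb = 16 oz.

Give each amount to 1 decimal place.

honey: 70.9 g; cornmeal: 0.3 cup; all-purpose flour: 11.0 oz

Scaling factor: 5/8 = 0.625.
honey: 0.25 lb × 5/8 × 16 oz/lb × 28.35 g/oz ≈ 70.9 g
cornmeal: 2 oz × 5/8 × 28.35 g/oz ÷ 138 g/cup ≈ 0.3 cup
all-purpose flour: 500 g × 5/8 ÷ 28.35 g/oz ≈ 11.0 oz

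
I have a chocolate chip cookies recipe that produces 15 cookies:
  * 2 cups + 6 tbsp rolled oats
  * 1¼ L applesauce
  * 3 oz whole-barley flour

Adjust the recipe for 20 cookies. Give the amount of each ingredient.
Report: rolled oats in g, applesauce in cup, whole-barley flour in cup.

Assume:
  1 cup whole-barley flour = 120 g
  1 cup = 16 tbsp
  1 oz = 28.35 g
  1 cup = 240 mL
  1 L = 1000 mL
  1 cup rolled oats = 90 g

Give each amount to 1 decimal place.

Scaling factor: 20/15 = 4/3.
rolled oats: (2 cup + 6 tbsp = 2.375 cup) × 4/3 × 90 g/cup = 285.0 g
applesauce: 1.25 L × 4/3 × 1000 mL/L ÷ 240 mL/cup ≈ 6.9 cup
whole-barley flour: 3 oz × 4/3 × 28.35 g/oz ÷ 120 g/cup ≈ 0.9 cup

rolled oats: 285.0 g; applesauce: 6.9 cup; whole-barley flour: 0.9 cup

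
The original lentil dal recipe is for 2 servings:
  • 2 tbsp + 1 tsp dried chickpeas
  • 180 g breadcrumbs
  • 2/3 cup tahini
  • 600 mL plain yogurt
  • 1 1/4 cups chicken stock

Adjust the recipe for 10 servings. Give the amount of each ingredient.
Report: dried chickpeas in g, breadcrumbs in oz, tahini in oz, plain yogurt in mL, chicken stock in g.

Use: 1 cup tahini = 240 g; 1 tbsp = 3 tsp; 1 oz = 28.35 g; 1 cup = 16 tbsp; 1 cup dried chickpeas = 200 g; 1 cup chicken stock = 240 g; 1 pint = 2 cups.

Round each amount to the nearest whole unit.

Scaling factor: 10/2 = 5.
dried chickpeas: (2 tbsp + 1 tsp = 7/3 tbsp) × 5 ÷ 16 tbsp/cup × 200 g/cup ≈ 146 g
breadcrumbs: 180 g × 5 ÷ 28.35 g/oz ≈ 32 oz
tahini: 2/3 cup × 5 × 240 g/cup ÷ 28.35 g/oz ≈ 28 oz
plain yogurt: 600 mL × 5 = 3000 mL
chicken stock: 1.25 cup × 5 × 240 g/cup = 1500 g

dried chickpeas: 146 g; breadcrumbs: 32 oz; tahini: 28 oz; plain yogurt: 3000 mL; chicken stock: 1500 g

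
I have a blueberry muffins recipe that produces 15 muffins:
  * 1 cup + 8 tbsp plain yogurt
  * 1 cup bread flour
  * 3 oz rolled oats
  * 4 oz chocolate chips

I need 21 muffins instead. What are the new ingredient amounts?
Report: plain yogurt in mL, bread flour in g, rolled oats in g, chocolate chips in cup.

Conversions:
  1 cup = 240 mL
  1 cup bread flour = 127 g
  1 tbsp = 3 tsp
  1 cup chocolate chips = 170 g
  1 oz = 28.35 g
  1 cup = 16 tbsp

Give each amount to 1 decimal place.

Scaling factor: 21/15 = 7/5 = 1.4.
plain yogurt: (1 cup + 8 tbsp = 1.5 cup) × 7/5 × 240 mL/cup = 504.0 mL
bread flour: 1 cup × 7/5 × 127 g/cup = 177.8 g
rolled oats: 3 oz × 7/5 × 28.35 g/oz ≈ 119.1 g
chocolate chips: 4 oz × 7/5 × 28.35 g/oz ÷ 170 g/cup ≈ 0.9 cup

plain yogurt: 504.0 mL; bread flour: 177.8 g; rolled oats: 119.1 g; chocolate chips: 0.9 cup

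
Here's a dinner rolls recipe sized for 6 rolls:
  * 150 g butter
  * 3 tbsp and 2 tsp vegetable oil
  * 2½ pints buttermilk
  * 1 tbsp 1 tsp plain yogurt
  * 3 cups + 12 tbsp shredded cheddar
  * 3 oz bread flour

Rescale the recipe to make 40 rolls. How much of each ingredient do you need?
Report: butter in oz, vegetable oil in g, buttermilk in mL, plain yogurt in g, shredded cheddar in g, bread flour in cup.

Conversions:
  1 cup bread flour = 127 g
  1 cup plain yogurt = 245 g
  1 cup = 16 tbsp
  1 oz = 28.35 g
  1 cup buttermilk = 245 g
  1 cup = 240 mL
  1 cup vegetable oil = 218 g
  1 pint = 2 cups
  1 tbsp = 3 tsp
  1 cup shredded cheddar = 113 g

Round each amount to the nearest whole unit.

butter: 35 oz; vegetable oil: 333 g; buttermilk: 8000 mL; plain yogurt: 136 g; shredded cheddar: 2825 g; bread flour: 4 cup

Scaling factor: 40/6 = 20/3.
butter: 150 g × 20/3 ÷ 28.35 g/oz ≈ 35 oz
vegetable oil: (3 tbsp + 2 tsp = 11/3 tbsp) × 20/3 ÷ 16 tbsp/cup × 218 g/cup ≈ 333 g
buttermilk: 2.5 pint × 20/3 × 2 cup/pint × 240 mL/cup = 8000 mL
plain yogurt: (1 tbsp + 1 tsp = 4/3 tbsp) × 20/3 ÷ 16 tbsp/cup × 245 g/cup ≈ 136 g
shredded cheddar: (3 cup + 12 tbsp = 3.75 cup) × 20/3 × 113 g/cup = 2825 g
bread flour: 3 oz × 20/3 × 28.35 g/oz ÷ 127 g/cup ≈ 4 cup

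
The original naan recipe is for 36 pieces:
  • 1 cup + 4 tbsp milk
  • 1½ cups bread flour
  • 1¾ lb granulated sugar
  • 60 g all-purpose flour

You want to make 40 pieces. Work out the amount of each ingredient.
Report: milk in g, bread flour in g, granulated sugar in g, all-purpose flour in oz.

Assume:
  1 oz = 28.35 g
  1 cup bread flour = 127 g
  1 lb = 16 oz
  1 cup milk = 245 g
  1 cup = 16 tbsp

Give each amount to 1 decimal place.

milk: 340.3 g; bread flour: 211.7 g; granulated sugar: 882.0 g; all-purpose flour: 2.4 oz

Scaling factor: 40/36 = 10/9.
milk: (1 cup + 4 tbsp = 1.25 cup) × 10/9 × 245 g/cup ≈ 340.3 g
bread flour: 1.5 cup × 10/9 × 127 g/cup ≈ 211.7 g
granulated sugar: 1.75 lb × 10/9 × 16 oz/lb × 28.35 g/oz = 882.0 g
all-purpose flour: 60 g × 10/9 ÷ 28.35 g/oz ≈ 2.4 oz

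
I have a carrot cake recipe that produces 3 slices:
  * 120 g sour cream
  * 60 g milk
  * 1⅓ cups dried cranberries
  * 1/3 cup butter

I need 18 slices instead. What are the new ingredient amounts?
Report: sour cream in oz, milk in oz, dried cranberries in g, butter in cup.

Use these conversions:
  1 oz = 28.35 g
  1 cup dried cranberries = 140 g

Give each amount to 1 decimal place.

Scaling factor: 18/3 = 6.
sour cream: 120 g × 6 ÷ 28.35 g/oz ≈ 25.4 oz
milk: 60 g × 6 ÷ 28.35 g/oz ≈ 12.7 oz
dried cranberries: 4/3 cup × 6 × 140 g/cup = 1120.0 g
butter: 1/3 cup × 6 = 2.0 cup

sour cream: 25.4 oz; milk: 12.7 oz; dried cranberries: 1120.0 g; butter: 2.0 cup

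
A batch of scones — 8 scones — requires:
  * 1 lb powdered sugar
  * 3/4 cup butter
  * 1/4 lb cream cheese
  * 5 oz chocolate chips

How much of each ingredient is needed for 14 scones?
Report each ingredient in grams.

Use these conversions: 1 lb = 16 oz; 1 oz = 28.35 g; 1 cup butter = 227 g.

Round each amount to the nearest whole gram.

powdered sugar: 794 g; butter: 298 g; cream cheese: 198 g; chocolate chips: 248 g

Scaling factor: 14/8 = 7/4 = 1.75.
powdered sugar: 1 lb × 7/4 × 16 oz/lb × 28.35 g/oz ≈ 794 g
butter: 0.75 cup × 7/4 × 227 g/cup ≈ 298 g
cream cheese: 0.25 lb × 7/4 × 16 oz/lb × 28.35 g/oz ≈ 198 g
chocolate chips: 5 oz × 7/4 × 28.35 g/oz ≈ 248 g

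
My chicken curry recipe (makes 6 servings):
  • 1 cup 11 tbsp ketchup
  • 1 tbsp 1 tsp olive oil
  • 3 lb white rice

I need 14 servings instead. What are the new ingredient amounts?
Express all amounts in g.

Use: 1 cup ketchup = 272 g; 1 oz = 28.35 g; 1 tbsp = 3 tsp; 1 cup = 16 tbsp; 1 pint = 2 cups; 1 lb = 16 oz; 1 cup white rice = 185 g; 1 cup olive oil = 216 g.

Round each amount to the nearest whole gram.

ketchup: 1071 g; olive oil: 42 g; white rice: 3175 g

Scaling factor: 14/6 = 7/3.
ketchup: (1 cup + 11 tbsp = 1.6875 cup) × 7/3 × 272 g/cup = 1071 g
olive oil: (1 tbsp + 1 tsp = 4/3 tbsp) × 7/3 ÷ 16 tbsp/cup × 216 g/cup = 42 g
white rice: 3 lb × 7/3 × 16 oz/lb × 28.35 g/oz ≈ 3175 g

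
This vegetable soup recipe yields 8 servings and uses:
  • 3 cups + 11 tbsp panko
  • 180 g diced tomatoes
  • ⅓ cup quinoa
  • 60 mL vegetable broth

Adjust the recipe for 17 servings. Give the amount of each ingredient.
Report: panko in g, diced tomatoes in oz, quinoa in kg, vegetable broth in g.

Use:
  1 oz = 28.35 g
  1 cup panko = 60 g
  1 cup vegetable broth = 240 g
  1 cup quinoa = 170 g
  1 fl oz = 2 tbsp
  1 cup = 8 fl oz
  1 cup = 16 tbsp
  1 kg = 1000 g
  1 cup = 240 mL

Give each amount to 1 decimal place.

panko: 470.2 g; diced tomatoes: 13.5 oz; quinoa: 0.1 kg; vegetable broth: 127.5 g

Scaling factor: 17/8 = 2.125.
panko: (3 cup + 11 tbsp = 3.6875 cup) × 17/8 × 60 g/cup ≈ 470.2 g
diced tomatoes: 180 g × 17/8 ÷ 28.35 g/oz ≈ 13.5 oz
quinoa: 1/3 cup × 17/8 × 170 g/cup ÷ 1000 g/kg ≈ 0.1 kg
vegetable broth: 60 mL × 17/8 ÷ 240 mL/cup × 240 g/cup = 127.5 g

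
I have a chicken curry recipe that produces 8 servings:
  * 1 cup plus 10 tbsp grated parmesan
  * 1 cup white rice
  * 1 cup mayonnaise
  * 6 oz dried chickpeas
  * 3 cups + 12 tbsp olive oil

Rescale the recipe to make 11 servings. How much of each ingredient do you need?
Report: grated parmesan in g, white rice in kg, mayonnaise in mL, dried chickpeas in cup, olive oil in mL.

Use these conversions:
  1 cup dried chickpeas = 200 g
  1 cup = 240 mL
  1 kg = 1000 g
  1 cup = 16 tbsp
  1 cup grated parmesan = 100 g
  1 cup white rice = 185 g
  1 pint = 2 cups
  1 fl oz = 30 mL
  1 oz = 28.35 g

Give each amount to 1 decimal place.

Scaling factor: 11/8 = 1.375.
grated parmesan: (1 cup + 10 tbsp = 1.625 cup) × 11/8 × 100 g/cup ≈ 223.4 g
white rice: 1 cup × 11/8 × 185 g/cup ÷ 1000 g/kg ≈ 0.3 kg
mayonnaise: 1 cup × 11/8 × 240 mL/cup = 330.0 mL
dried chickpeas: 6 oz × 11/8 × 28.35 g/oz ÷ 200 g/cup ≈ 1.2 cup
olive oil: (3 cup + 12 tbsp = 3.75 cup) × 11/8 × 240 mL/cup = 1237.5 mL

grated parmesan: 223.4 g; white rice: 0.3 kg; mayonnaise: 330.0 mL; dried chickpeas: 1.2 cup; olive oil: 1237.5 mL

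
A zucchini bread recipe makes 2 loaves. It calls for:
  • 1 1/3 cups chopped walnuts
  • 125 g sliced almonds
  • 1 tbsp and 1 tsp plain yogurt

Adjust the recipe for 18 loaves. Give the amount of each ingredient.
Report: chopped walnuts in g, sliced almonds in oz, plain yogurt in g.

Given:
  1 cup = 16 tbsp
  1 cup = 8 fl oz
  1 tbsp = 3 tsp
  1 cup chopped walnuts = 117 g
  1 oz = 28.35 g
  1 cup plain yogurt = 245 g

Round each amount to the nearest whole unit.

chopped walnuts: 1404 g; sliced almonds: 40 oz; plain yogurt: 184 g

Scaling factor: 18/2 = 9.
chopped walnuts: 4/3 cup × 9 × 117 g/cup = 1404 g
sliced almonds: 125 g × 9 ÷ 28.35 g/oz ≈ 40 oz
plain yogurt: (1 tbsp + 1 tsp = 4/3 tbsp) × 9 ÷ 16 tbsp/cup × 245 g/cup ≈ 184 g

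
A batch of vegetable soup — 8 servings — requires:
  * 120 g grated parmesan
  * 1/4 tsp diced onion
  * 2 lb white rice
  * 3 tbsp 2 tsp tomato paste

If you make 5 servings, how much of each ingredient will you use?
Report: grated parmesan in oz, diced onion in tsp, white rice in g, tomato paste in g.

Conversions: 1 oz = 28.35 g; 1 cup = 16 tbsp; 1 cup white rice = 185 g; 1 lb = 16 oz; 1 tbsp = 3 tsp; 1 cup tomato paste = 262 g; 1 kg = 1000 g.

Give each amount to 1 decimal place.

grated parmesan: 2.6 oz; diced onion: 0.2 tsp; white rice: 567.0 g; tomato paste: 37.5 g

Scaling factor: 5/8 = 0.625.
grated parmesan: 120 g × 5/8 ÷ 28.35 g/oz ≈ 2.6 oz
diced onion: 0.25 tsp × 5/8 ≈ 0.2 tsp
white rice: 2 lb × 5/8 × 16 oz/lb × 28.35 g/oz = 567.0 g
tomato paste: (3 tbsp + 2 tsp = 11/3 tbsp) × 5/8 ÷ 16 tbsp/cup × 262 g/cup ≈ 37.5 g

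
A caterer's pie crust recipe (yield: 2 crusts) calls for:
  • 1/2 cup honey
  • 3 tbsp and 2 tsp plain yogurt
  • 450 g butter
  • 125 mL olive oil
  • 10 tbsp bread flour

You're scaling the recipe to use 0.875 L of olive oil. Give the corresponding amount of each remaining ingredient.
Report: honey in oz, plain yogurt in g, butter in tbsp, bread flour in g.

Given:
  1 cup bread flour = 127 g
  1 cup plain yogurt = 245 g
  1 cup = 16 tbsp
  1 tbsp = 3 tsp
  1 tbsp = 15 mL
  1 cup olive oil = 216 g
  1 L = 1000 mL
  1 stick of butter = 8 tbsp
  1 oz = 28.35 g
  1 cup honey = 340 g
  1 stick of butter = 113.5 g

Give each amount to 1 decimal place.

The original recipe has 0.125 L of olive oil, so the scaling factor is 0.875 ÷ 0.125 = 7.
honey: 0.5 cup × 7 × 340 g/cup ÷ 28.35 g/oz ≈ 42.0 oz
plain yogurt: (3 tbsp + 2 tsp = 11/3 tbsp) × 7 ÷ 16 tbsp/cup × 245 g/cup ≈ 393.0 g
butter: 450 g × 7 ÷ 113.5 g/stick × 8 tbsp/stick ≈ 222.0 tbsp
bread flour: 10 tbsp × 7 ÷ 16 tbsp/cup × 127 g/cup ≈ 555.6 g

honey: 42.0 oz; plain yogurt: 393.0 g; butter: 222.0 tbsp; bread flour: 555.6 g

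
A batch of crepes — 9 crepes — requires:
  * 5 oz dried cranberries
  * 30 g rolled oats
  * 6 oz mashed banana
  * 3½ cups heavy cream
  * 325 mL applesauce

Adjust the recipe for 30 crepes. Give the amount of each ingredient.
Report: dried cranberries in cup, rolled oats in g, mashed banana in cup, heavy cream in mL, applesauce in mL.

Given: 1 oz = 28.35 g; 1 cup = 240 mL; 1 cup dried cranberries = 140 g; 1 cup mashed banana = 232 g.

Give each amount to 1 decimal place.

Scaling factor: 30/9 = 10/3.
dried cranberries: 5 oz × 10/3 × 28.35 g/oz ÷ 140 g/cup ≈ 3.4 cup
rolled oats: 30 g × 10/3 = 100.0 g
mashed banana: 6 oz × 10/3 × 28.35 g/oz ÷ 232 g/cup ≈ 2.4 cup
heavy cream: 3.5 cup × 10/3 × 240 mL/cup = 2800.0 mL
applesauce: 325 mL × 10/3 ≈ 1083.3 mL

dried cranberries: 3.4 cup; rolled oats: 100.0 g; mashed banana: 2.4 cup; heavy cream: 2800.0 mL; applesauce: 1083.3 mL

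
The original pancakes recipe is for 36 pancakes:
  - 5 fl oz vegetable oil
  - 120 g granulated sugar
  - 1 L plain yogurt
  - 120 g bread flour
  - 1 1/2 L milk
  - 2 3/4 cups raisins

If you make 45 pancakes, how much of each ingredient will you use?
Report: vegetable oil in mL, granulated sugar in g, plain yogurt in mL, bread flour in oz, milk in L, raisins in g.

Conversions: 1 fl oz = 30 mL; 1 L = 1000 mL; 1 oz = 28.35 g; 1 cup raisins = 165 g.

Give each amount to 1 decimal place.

Scaling factor: 45/36 = 5/4 = 1.25.
vegetable oil: 5 fl oz × 5/4 × 30 mL/fl oz = 187.5 mL
granulated sugar: 120 g × 5/4 = 150.0 g
plain yogurt: 1 L × 5/4 × 1000 mL/L = 1250.0 mL
bread flour: 120 g × 5/4 ÷ 28.35 g/oz ≈ 5.3 oz
milk: 1.5 L × 5/4 ≈ 1.9 L
raisins: 2.75 cup × 5/4 × 165 g/cup ≈ 567.2 g

vegetable oil: 187.5 mL; granulated sugar: 150.0 g; plain yogurt: 1250.0 mL; bread flour: 5.3 oz; milk: 1.9 L; raisins: 567.2 g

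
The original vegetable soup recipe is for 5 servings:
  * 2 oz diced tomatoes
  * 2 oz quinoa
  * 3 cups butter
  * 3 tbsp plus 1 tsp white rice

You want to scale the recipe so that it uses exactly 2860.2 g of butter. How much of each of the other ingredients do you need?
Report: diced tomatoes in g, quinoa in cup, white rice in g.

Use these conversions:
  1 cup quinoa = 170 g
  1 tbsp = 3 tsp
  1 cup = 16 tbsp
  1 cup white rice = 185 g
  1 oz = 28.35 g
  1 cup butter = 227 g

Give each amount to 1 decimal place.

The original recipe has 681 g of butter, so the scaling factor is 2860.2 ÷ 681 = 21/5 = 4.2.
diced tomatoes: 2 oz × 21/5 × 28.35 g/oz ≈ 238.1 g
quinoa: 2 oz × 21/5 × 28.35 g/oz ÷ 170 g/cup ≈ 1.4 cup
white rice: (3 tbsp + 1 tsp = 10/3 tbsp) × 21/5 ÷ 16 tbsp/cup × 185 g/cup ≈ 161.9 g

diced tomatoes: 238.1 g; quinoa: 1.4 cup; white rice: 161.9 g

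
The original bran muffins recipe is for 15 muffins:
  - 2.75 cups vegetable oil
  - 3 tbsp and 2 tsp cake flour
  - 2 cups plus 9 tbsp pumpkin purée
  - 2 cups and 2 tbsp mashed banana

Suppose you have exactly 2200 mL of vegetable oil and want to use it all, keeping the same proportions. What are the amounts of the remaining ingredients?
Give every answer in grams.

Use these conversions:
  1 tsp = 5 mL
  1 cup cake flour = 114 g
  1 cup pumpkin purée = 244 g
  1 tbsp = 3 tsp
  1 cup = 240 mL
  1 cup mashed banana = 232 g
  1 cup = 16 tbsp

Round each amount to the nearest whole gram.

The original recipe has 660 mL of vegetable oil, so the scaling factor is 2200 ÷ 660 = 10/3.
cake flour: (3 tbsp + 2 tsp = 11/3 tbsp) × 10/3 ÷ 16 tbsp/cup × 114 g/cup ≈ 87 g
pumpkin purée: (2 cup + 9 tbsp = 2.5625 cup) × 10/3 × 244 g/cup ≈ 2084 g
mashed banana: (2 cup + 2 tbsp = 2.125 cup) × 10/3 × 232 g/cup ≈ 1643 g

cake flour: 87 g; pumpkin purée: 2084 g; mashed banana: 1643 g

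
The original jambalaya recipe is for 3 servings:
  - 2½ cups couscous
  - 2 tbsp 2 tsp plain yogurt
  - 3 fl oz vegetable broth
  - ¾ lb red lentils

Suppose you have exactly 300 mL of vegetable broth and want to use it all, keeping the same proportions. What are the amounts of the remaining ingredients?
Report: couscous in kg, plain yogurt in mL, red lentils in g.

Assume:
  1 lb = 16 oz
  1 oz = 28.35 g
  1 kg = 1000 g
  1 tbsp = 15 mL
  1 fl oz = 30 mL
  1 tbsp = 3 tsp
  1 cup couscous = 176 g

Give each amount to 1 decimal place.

The original recipe has 90 mL of vegetable broth, so the scaling factor is 300 ÷ 90 = 10/3.
couscous: 2.5 cup × 10/3 × 176 g/cup ÷ 1000 g/kg ≈ 1.5 kg
plain yogurt: (2 tbsp + 2 tsp = 8/3 tbsp) × 10/3 × 15 mL/tbsp ≈ 133.3 mL
red lentils: 0.75 lb × 10/3 × 16 oz/lb × 28.35 g/oz = 1134.0 g

couscous: 1.5 kg; plain yogurt: 133.3 mL; red lentils: 1134.0 g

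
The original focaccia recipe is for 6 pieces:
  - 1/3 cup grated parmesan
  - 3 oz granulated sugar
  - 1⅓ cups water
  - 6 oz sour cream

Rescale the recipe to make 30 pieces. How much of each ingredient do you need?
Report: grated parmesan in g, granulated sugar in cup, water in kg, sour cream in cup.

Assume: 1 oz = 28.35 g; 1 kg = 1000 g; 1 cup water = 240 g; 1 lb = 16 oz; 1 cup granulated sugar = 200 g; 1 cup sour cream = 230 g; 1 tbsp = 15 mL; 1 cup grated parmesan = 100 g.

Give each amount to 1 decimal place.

Scaling factor: 30/6 = 5.
grated parmesan: 1/3 cup × 5 × 100 g/cup ≈ 166.7 g
granulated sugar: 3 oz × 5 × 28.35 g/oz ÷ 200 g/cup ≈ 2.1 cup
water: 4/3 cup × 5 × 240 g/cup ÷ 1000 g/kg = 1.6 kg
sour cream: 6 oz × 5 × 28.35 g/oz ÷ 230 g/cup ≈ 3.7 cup

grated parmesan: 166.7 g; granulated sugar: 2.1 cup; water: 1.6 kg; sour cream: 3.7 cup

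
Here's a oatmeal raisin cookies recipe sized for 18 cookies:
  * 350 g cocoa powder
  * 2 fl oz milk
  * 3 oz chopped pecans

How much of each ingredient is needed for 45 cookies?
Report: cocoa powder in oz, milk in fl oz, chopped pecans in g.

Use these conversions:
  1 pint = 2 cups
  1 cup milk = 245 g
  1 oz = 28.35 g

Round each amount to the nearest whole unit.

Scaling factor: 45/18 = 5/2 = 2.5.
cocoa powder: 350 g × 5/2 ÷ 28.35 g/oz ≈ 31 oz
milk: 2 fl oz × 5/2 = 5 fl oz
chopped pecans: 3 oz × 5/2 × 28.35 g/oz ≈ 213 g

cocoa powder: 31 oz; milk: 5 fl oz; chopped pecans: 213 g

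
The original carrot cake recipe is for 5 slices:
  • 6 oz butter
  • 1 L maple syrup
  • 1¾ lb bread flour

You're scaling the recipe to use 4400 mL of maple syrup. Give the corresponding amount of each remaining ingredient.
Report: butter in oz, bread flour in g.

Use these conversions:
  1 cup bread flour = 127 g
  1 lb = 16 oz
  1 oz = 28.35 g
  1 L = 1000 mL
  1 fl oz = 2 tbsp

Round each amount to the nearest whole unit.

The original recipe has 1000 mL of maple syrup, so the scaling factor is 4400 ÷ 1000 = 22/5 = 4.4.
butter: 6 oz × 22/5 ≈ 26 oz
bread flour: 1.75 lb × 22/5 × 16 oz/lb × 28.35 g/oz ≈ 3493 g

butter: 26 oz; bread flour: 3493 g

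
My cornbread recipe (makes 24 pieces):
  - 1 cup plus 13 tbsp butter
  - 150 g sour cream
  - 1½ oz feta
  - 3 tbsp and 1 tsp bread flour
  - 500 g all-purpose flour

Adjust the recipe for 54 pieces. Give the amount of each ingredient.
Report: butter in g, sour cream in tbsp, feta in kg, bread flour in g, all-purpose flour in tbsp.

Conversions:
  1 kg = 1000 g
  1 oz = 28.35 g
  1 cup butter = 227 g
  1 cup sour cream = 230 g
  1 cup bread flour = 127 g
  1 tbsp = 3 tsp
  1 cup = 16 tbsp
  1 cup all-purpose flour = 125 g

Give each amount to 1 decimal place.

Scaling factor: 54/24 = 9/4 = 2.25.
butter: (1 cup + 13 tbsp = 1.8125 cup) × 9/4 × 227 g/cup ≈ 925.7 g
sour cream: 150 g × 9/4 ÷ 230 g/cup × 16 tbsp/cup ≈ 23.5 tbsp
feta: 1.5 oz × 9/4 × 28.35 g/oz ÷ 1000 g/kg ≈ 0.1 kg
bread flour: (3 tbsp + 1 tsp = 10/3 tbsp) × 9/4 ÷ 16 tbsp/cup × 127 g/cup ≈ 59.5 g
all-purpose flour: 500 g × 9/4 ÷ 125 g/cup × 16 tbsp/cup = 144.0 tbsp

butter: 925.7 g; sour cream: 23.5 tbsp; feta: 0.1 kg; bread flour: 59.5 g; all-purpose flour: 144.0 tbsp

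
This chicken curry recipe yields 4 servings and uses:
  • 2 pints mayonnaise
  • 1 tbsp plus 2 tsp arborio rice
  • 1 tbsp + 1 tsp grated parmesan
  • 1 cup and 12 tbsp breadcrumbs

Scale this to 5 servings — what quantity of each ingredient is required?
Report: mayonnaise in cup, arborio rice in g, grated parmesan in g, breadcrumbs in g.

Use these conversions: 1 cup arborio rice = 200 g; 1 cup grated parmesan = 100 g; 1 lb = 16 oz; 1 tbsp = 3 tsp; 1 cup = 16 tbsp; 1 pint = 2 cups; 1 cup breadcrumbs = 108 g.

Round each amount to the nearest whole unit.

mayonnaise: 5 cup; arborio rice: 26 g; grated parmesan: 10 g; breadcrumbs: 236 g

Scaling factor: 5/4 = 1.25.
mayonnaise: 2 pint × 5/4 × 2 cup/pint = 5 cup
arborio rice: (1 tbsp + 2 tsp = 5/3 tbsp) × 5/4 ÷ 16 tbsp/cup × 200 g/cup ≈ 26 g
grated parmesan: (1 tbsp + 1 tsp = 4/3 tbsp) × 5/4 ÷ 16 tbsp/cup × 100 g/cup ≈ 10 g
breadcrumbs: (1 cup + 12 tbsp = 1.75 cup) × 5/4 × 108 g/cup ≈ 236 g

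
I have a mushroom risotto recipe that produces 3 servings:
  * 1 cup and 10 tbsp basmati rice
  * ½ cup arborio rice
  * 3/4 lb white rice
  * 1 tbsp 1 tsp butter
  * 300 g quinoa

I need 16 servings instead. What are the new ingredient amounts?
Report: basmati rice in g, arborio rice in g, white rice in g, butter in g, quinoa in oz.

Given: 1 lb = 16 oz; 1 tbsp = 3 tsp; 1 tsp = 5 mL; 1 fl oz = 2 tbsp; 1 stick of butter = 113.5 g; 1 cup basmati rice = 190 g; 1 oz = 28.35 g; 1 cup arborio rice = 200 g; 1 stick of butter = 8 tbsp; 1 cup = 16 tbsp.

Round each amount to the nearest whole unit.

basmati rice: 1647 g; arborio rice: 533 g; white rice: 1814 g; butter: 101 g; quinoa: 56 oz

Scaling factor: 16/3.
basmati rice: (1 cup + 10 tbsp = 1.625 cup) × 16/3 × 190 g/cup ≈ 1647 g
arborio rice: 0.5 cup × 16/3 × 200 g/cup ≈ 533 g
white rice: 0.75 lb × 16/3 × 16 oz/lb × 28.35 g/oz ≈ 1814 g
butter: (1 tbsp + 1 tsp = 4/3 tbsp) × 16/3 ÷ 8 tbsp/stick × 113.5 g/stick ≈ 101 g
quinoa: 300 g × 16/3 ÷ 28.35 g/oz ≈ 56 oz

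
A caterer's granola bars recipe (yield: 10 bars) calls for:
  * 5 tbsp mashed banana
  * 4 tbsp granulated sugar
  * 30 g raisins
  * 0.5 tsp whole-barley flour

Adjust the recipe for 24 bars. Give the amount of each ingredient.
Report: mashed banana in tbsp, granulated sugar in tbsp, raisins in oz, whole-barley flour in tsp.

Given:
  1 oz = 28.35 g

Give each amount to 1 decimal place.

Scaling factor: 24/10 = 12/5 = 2.4.
mashed banana: 5 tbsp × 12/5 = 12.0 tbsp
granulated sugar: 4 tbsp × 12/5 = 9.6 tbsp
raisins: 30 g × 12/5 ÷ 28.35 g/oz ≈ 2.5 oz
whole-barley flour: 0.5 tsp × 12/5 = 1.2 tsp

mashed banana: 12.0 tbsp; granulated sugar: 9.6 tbsp; raisins: 2.5 oz; whole-barley flour: 1.2 tsp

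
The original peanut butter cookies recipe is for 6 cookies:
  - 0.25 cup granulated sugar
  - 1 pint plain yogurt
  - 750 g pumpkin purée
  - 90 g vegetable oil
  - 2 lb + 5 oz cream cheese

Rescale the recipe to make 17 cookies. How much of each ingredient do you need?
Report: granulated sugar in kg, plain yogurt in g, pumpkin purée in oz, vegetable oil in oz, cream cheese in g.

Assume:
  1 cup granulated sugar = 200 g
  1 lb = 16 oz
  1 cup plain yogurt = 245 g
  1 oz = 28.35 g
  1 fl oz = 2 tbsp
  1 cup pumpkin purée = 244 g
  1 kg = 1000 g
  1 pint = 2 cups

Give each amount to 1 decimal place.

Scaling factor: 17/6.
granulated sugar: 0.25 cup × 17/6 × 200 g/cup ÷ 1000 g/kg ≈ 0.1 kg
plain yogurt: 1 pint × 17/6 × 2 cup/pint × 245 g/cup ≈ 1388.3 g
pumpkin purée: 750 g × 17/6 ÷ 28.35 g/oz ≈ 75.0 oz
vegetable oil: 90 g × 17/6 ÷ 28.35 g/oz ≈ 9.0 oz
cream cheese: (2 lb + 5 oz = 2.3125 lb) × 17/6 × 16 oz/lb × 28.35 g/oz ≈ 2972.0 g

granulated sugar: 0.1 kg; plain yogurt: 1388.3 g; pumpkin purée: 75.0 oz; vegetable oil: 9.0 oz; cream cheese: 2972.0 g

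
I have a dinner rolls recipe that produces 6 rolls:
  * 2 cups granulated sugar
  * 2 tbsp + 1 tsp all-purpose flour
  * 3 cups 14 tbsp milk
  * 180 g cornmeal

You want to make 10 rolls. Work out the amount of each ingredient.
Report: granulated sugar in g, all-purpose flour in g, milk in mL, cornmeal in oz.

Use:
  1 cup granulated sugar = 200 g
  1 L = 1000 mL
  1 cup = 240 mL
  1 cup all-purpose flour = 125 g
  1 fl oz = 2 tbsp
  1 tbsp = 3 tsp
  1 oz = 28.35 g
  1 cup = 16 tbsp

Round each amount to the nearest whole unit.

granulated sugar: 667 g; all-purpose flour: 30 g; milk: 1550 mL; cornmeal: 11 oz

Scaling factor: 10/6 = 5/3.
granulated sugar: 2 cup × 5/3 × 200 g/cup ≈ 667 g
all-purpose flour: (2 tbsp + 1 tsp = 7/3 tbsp) × 5/3 ÷ 16 tbsp/cup × 125 g/cup ≈ 30 g
milk: (3 cup + 14 tbsp = 3.875 cup) × 5/3 × 240 mL/cup = 1550 mL
cornmeal: 180 g × 5/3 ÷ 28.35 g/oz ≈ 11 oz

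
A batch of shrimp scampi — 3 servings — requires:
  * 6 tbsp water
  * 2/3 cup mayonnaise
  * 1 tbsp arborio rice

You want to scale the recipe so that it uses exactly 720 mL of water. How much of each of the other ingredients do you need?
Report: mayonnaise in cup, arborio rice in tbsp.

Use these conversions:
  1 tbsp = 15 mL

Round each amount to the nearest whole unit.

The original recipe has 90 mL of water, so the scaling factor is 720 ÷ 90 = 8.
mayonnaise: 2/3 cup × 8 ≈ 5 cup
arborio rice: 1 tbsp × 8 = 8 tbsp

mayonnaise: 5 cup; arborio rice: 8 tbsp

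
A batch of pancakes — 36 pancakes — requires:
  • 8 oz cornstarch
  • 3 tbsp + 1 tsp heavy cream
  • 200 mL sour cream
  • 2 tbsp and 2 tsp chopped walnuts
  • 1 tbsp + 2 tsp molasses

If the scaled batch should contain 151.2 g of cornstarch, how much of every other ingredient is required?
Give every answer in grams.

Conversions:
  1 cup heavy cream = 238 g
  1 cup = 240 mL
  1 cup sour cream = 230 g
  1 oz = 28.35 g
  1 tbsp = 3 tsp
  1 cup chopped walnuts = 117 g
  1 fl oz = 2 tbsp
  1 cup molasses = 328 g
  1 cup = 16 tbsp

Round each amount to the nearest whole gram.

heavy cream: 33 g; sour cream: 128 g; chopped walnuts: 13 g; molasses: 23 g

The original recipe has 226.8 g of cornstarch, so the scaling factor is 151.2 ÷ 226.8 = 2/3.
heavy cream: (3 tbsp + 1 tsp = 10/3 tbsp) × 2/3 ÷ 16 tbsp/cup × 238 g/cup ≈ 33 g
sour cream: 200 mL × 2/3 ÷ 240 mL/cup × 230 g/cup ≈ 128 g
chopped walnuts: (2 tbsp + 2 tsp = 8/3 tbsp) × 2/3 ÷ 16 tbsp/cup × 117 g/cup = 13 g
molasses: (1 tbsp + 2 tsp = 5/3 tbsp) × 2/3 ÷ 16 tbsp/cup × 328 g/cup ≈ 23 g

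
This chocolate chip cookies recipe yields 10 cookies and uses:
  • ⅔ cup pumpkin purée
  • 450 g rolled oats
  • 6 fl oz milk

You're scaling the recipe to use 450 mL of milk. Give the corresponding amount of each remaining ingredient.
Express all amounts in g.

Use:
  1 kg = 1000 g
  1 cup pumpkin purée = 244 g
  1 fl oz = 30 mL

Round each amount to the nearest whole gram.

pumpkin purée: 407 g; rolled oats: 1125 g

The original recipe has 180 mL of milk, so the scaling factor is 450 ÷ 180 = 5/2 = 2.5.
pumpkin purée: 2/3 cup × 5/2 × 244 g/cup ≈ 407 g
rolled oats: 450 g × 5/2 = 1125 g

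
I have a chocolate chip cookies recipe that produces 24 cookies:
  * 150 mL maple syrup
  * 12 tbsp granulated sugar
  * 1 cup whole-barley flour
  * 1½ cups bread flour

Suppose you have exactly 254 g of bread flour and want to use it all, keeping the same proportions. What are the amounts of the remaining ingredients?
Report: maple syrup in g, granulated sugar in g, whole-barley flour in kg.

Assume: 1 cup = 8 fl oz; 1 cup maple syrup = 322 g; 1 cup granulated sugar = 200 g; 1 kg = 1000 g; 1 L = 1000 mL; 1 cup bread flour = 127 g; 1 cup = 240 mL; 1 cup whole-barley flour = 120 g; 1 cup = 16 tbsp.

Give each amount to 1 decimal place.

maple syrup: 268.3 g; granulated sugar: 200.0 g; whole-barley flour: 0.2 kg

The original recipe has 190.5 g of bread flour, so the scaling factor is 254 ÷ 190.5 = 4/3.
maple syrup: 150 mL × 4/3 ÷ 240 mL/cup × 322 g/cup ≈ 268.3 g
granulated sugar: 12 tbsp × 4/3 ÷ 16 tbsp/cup × 200 g/cup = 200.0 g
whole-barley flour: 1 cup × 4/3 × 120 g/cup ÷ 1000 g/kg ≈ 0.2 kg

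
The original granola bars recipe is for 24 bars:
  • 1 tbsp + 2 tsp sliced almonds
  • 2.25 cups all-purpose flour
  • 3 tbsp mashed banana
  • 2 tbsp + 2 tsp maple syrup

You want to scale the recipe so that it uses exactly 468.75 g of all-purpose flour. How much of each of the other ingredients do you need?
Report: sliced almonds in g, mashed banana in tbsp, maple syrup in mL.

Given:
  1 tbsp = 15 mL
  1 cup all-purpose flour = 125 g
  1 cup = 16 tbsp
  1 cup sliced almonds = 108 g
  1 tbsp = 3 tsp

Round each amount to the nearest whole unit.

The original recipe has 281.25 g of all-purpose flour, so the scaling factor is 468.75 ÷ 281.25 = 5/3.
sliced almonds: (1 tbsp + 2 tsp = 5/3 tbsp) × 5/3 ÷ 16 tbsp/cup × 108 g/cup ≈ 19 g
mashed banana: 3 tbsp × 5/3 = 5 tbsp
maple syrup: (2 tbsp + 2 tsp = 8/3 tbsp) × 5/3 × 15 mL/tbsp ≈ 67 mL

sliced almonds: 19 g; mashed banana: 5 tbsp; maple syrup: 67 mL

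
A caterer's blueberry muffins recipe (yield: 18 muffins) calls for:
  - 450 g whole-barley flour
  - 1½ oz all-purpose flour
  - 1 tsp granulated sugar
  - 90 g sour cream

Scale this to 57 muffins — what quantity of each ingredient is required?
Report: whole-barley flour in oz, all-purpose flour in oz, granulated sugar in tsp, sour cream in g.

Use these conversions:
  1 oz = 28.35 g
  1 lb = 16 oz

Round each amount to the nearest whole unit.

whole-barley flour: 50 oz; all-purpose flour: 5 oz; granulated sugar: 3 tsp; sour cream: 285 g

Scaling factor: 57/18 = 19/6.
whole-barley flour: 450 g × 19/6 ÷ 28.35 g/oz ≈ 50 oz
all-purpose flour: 1.5 oz × 19/6 ≈ 5 oz
granulated sugar: 1 tsp × 19/6 ≈ 3 tsp
sour cream: 90 g × 19/6 = 285 g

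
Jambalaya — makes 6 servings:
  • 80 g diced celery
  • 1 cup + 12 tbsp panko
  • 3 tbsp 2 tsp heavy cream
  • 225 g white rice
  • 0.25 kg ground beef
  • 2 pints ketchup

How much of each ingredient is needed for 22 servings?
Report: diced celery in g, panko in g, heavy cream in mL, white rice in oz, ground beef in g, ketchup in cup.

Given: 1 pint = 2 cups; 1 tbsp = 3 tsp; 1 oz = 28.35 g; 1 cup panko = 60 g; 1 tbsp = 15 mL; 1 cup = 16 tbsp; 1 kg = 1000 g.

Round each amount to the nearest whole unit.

diced celery: 293 g; panko: 385 g; heavy cream: 202 mL; white rice: 29 oz; ground beef: 917 g; ketchup: 15 cup

Scaling factor: 22/6 = 11/3.
diced celery: 80 g × 11/3 ≈ 293 g
panko: (1 cup + 12 tbsp = 1.75 cup) × 11/3 × 60 g/cup = 385 g
heavy cream: (3 tbsp + 2 tsp = 11/3 tbsp) × 11/3 × 15 mL/tbsp ≈ 202 mL
white rice: 225 g × 11/3 ÷ 28.35 g/oz ≈ 29 oz
ground beef: 0.25 kg × 11/3 × 1000 g/kg ≈ 917 g
ketchup: 2 pint × 11/3 × 2 cup/pint ≈ 15 cup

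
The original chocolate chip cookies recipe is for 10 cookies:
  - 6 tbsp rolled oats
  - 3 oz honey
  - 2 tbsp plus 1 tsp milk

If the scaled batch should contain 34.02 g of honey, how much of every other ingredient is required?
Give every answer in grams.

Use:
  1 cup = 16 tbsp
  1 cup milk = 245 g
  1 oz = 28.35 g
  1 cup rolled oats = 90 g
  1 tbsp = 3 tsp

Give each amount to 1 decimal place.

rolled oats: 13.5 g; milk: 14.3 g

The original recipe has 85.05 g of honey, so the scaling factor is 34.02 ÷ 85.05 = 2/5 = 0.4.
rolled oats: 6 tbsp × 2/5 ÷ 16 tbsp/cup × 90 g/cup = 13.5 g
milk: (2 tbsp + 1 tsp = 7/3 tbsp) × 2/5 ÷ 16 tbsp/cup × 245 g/cup ≈ 14.3 g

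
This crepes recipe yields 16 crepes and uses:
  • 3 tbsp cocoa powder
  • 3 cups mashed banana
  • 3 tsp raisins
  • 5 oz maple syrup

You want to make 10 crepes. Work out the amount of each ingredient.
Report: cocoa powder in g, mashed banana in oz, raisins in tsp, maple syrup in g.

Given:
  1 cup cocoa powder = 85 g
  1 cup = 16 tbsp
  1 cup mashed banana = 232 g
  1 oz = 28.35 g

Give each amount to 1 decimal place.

cocoa powder: 10.0 g; mashed banana: 15.3 oz; raisins: 1.9 tsp; maple syrup: 88.6 g

Scaling factor: 10/16 = 5/8 = 0.625.
cocoa powder: 3 tbsp × 5/8 ÷ 16 tbsp/cup × 85 g/cup ≈ 10.0 g
mashed banana: 3 cup × 5/8 × 232 g/cup ÷ 28.35 g/oz ≈ 15.3 oz
raisins: 3 tsp × 5/8 ≈ 1.9 tsp
maple syrup: 5 oz × 5/8 × 28.35 g/oz ≈ 88.6 g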